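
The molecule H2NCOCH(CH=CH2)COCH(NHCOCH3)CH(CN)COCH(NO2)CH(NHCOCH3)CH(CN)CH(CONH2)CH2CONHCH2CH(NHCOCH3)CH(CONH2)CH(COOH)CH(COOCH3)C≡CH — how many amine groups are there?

Working along the chain:
  H2NCO: –C(=O)NH2: carbonyl C bonded to C and to N → amide (the N is not a separate amine).
  CH(CH=CH2): pendant –CH=CH2: C=C double bond → alkene.
  CO: –C(=O)– with carbon on both sides → ketone.
  CH(NHCOCH3): pendant –NHC(=O)CH3: N bonded to a carbonyl → amide (not amine).
  CH(CN): pendant –C≡N: nitrile.
  CO: –C(=O)– with carbon on both sides → ketone.
  CH(NO2): –NO2 on an sp³ carbon → nitro (the N=O is not a carbonyl).
  CH(NHCOCH3): pendant –NHC(=O)CH3: N bonded to a carbonyl → amide (not amine).
  CH(CN): pendant –C≡N: nitrile.
  CH(CONH2): pendant –CONH2: carbonyl C bonded to C and N → amide.
  CH2CONHCH2: –C(=O)–N– linkage → amide (the N is not an amine).
  CH(NHCOCH3): pendant –NHC(=O)CH3: N bonded to a carbonyl → amide (not amine).
  CH(CONH2): pendant –CONH2: carbonyl C bonded to C and N → amide.
  CH(COOH): pendant –COOH: carbonyl C bonded to C and –OH → carboxylic acid.
  CH(COOCH3): pendant –COOCH3: carbonyl C bonded to C and –OCH3 → ester.
  C≡CH: C≡C triple bond → alkyne.
No segment is a amine: H2NCO is amide, not amine; CH(NHCOCH3) is amide, not amine; CH(CN) is nitrile, not amine. → 0.

0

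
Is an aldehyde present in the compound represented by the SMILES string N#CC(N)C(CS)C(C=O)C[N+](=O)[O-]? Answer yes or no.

N≡C–: carbon triple-bonded to nitrogen → nitrile.
–NH2 on an sp³ carbon with no adjacent C=O → amine.
pendant –CH2SH → thiol.
pendant –CHO: carbonyl C bonded to C and H → aldehyde.
–NO2 on carbon → nitro group.
The CH(CHO) segment supplies the aldehyde: pendant –CHO: carbonyl C bonded to C and H → aldehyde.

yes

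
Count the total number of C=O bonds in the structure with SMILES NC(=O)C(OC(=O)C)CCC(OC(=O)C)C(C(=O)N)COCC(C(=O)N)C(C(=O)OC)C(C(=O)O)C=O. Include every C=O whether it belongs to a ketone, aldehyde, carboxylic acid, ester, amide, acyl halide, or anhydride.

H2NCO: amide, 1 C=O (running total 1).
CH(OCOCH3): ester, 1 C=O (running total 2).
CH(OCOCH3): ester, 1 C=O (running total 3).
CH(CONH2): amide, 1 C=O (running total 4).
CH(CONH2): amide, 1 C=O (running total 5).
CH(COOCH3): ester, 1 C=O (running total 6).
CH(COOH): carboxylic acid, 1 C=O (running total 7).
CHO: aldehyde, 1 C=O (running total 8).

8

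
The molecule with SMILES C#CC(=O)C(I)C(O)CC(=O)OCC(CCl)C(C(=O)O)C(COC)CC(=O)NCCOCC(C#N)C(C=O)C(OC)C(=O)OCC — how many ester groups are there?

2

Reading the structure from left to right:
  HC≡C: C≡C triple bond → alkyne.
  CO: –C(=O)– with carbon on both sides → ketone.
  CH(I): halogen on an sp³ carbon → alkyl halide.
  CH(OH): –OH on an sp³ carbon → alcohol (secondary).
  CH2COOCH2: –C(=O)–O–C with C on the carbonyl side → ester.
  CH(CH2Cl): pendant –CH2X: halogen on sp³ carbon → alkyl halide.
  CH(COOH): pendant –COOH: carbonyl C bonded to C and –OH → carboxylic acid.
  CH(CH2OCH3): pendant –CH2OCH3: C–O–C linkage → ether.
  CH2CONHCH2: –C(=O)–N– linkage → amide (the N is not an amine).
  CH2OCH2: C–O–C with sp³ carbons on both sides and no adjacent C=O → ether.
  CH(CN): pendant –C≡N: nitrile.
  CH(CHO): pendant –CHO: carbonyl C bonded to C and H → aldehyde.
  CH(OCH3): pendant –OCH3: C–O–C with sp³ C, no adjacent C=O → ether.
  COOCH2CH3: –C(=O)OCH2CH3: carbonyl C bonded to C and to –OEt → ester.
Ester appears at: CH2COOCH2, COOCH2CH3 → 2.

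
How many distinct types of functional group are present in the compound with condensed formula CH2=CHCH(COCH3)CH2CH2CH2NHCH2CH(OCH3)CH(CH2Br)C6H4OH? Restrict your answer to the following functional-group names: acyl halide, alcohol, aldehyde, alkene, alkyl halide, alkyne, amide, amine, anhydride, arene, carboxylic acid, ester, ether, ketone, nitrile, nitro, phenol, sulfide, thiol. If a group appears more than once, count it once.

7

C=C double bond → alkene.
pendant –COCH3: carbonyl C bonded to two carbons → ketone.
C–N–C with sp³ carbons and no adjacent C=O → amine (secondary).
pendant –OCH3: C–O–C with sp³ C, no adjacent C=O → ether.
pendant –CH2X: halogen on sp³ carbon → alkyl halide.
–OH attached directly to an aromatic ring → phenol (not alcohol); the ring itself is an arene.
Distinct types present: alkene, alkyl halide, amine, arene, ether, ketone, phenol.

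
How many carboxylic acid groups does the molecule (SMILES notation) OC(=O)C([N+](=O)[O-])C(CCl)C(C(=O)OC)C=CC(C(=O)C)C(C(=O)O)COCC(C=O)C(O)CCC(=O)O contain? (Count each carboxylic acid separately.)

3

Taking each segment in turn:
  HOOC: –COOH: carbonyl C bonded to –OH and C → carboxylic acid (the –OH is not a separate alcohol).
  CH(NO2): –NO2 on an sp³ carbon → nitro (the N=O is not a carbonyl).
  CH(CH2Cl): pendant –CH2X: halogen on sp³ carbon → alkyl halide.
  CH(COOCH3): pendant –COOCH3: carbonyl C bonded to C and –OCH3 → ester.
  CH=CH: C=C double bond → alkene.
  CH(COCH3): pendant –COCH3: carbonyl C bonded to two carbons → ketone.
  CH(COOH): pendant –COOH: carbonyl C bonded to C and –OH → carboxylic acid.
  CH2OCH2: C–O–C with sp³ carbons on both sides and no adjacent C=O → ether.
  CH(CHO): pendant –CHO: carbonyl C bonded to C and H → aldehyde.
  CH(OH): –OH on an sp³ carbon → alcohol (secondary).
  COOH: –COOH: carbonyl C bonded to –OH and C → carboxylic acid (the –OH is not a separate alcohol).
Carboxylic acid appears at: HOOC, CH(COOH), COOH → 3.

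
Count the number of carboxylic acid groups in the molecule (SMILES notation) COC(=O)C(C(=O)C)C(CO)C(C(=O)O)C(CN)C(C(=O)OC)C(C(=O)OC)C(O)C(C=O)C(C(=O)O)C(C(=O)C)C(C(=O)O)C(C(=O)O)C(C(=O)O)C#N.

5

Working along the chain:
  CH3OOC: CH3O–C(=O)–: carbonyl C bonded to C and to –OCH3 → ester (not ketone + ether).
  CH(COCH3): pendant –COCH3: carbonyl C bonded to two carbons → ketone.
  CH(CH2OH): pendant –CH2OH on an sp³ backbone C → alcohol.
  CH(COOH): pendant –COOH: carbonyl C bonded to C and –OH → carboxylic acid.
  CH(CH2NH2): pendant –CH2NH2: N on sp³ C, no adjacent C=O → amine.
  CH(COOCH3): pendant –COOCH3: carbonyl C bonded to C and –OCH3 → ester.
  CH(COOCH3): pendant –COOCH3: carbonyl C bonded to C and –OCH3 → ester.
  CH(OH): –OH on an sp³ carbon → alcohol (secondary).
  CH(CHO): pendant –CHO: carbonyl C bonded to C and H → aldehyde.
  CH(COOH): pendant –COOH: carbonyl C bonded to C and –OH → carboxylic acid.
  CH(COCH3): pendant –COCH3: carbonyl C bonded to two carbons → ketone.
  CH(COOH): pendant –COOH: carbonyl C bonded to C and –OH → carboxylic acid.
  CH(COOH): pendant –COOH: carbonyl C bonded to C and –OH → carboxylic acid.
  CH(COOH): pendant –COOH: carbonyl C bonded to C and –OH → carboxylic acid.
  CN: –C≡N: carbon triple-bonded to nitrogen → nitrile.
Carboxylic acid appears at: CH(COOH), CH(COOH), CH(COOH), CH(COOH), CH(COOH) → 5.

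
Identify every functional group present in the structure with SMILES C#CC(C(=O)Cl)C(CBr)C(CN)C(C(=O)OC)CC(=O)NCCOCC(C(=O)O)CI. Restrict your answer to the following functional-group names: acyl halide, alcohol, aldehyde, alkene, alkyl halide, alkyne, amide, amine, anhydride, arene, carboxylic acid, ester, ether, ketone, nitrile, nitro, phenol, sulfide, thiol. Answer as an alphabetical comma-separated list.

C≡C triple bond → alkyne.
pendant –C(=O)X: carbonyl C bonded to C and halogen → acyl halide.
pendant –CH2X: halogen on sp³ carbon → alkyl halide.
pendant –CH2NH2: N on sp³ C, no adjacent C=O → amine.
pendant –COOCH3: carbonyl C bonded to C and –OCH3 → ester.
–C(=O)–N– linkage → amide (the N is not an amine).
C–O–C with sp³ carbons on both sides and no adjacent C=O → ether.
pendant –COOH: carbonyl C bonded to C and –OH → carboxylic acid.
halogen on an sp³ carbon → alkyl halide.

acyl halide, alkyl halide, alkyne, amide, amine, carboxylic acid, ester, ether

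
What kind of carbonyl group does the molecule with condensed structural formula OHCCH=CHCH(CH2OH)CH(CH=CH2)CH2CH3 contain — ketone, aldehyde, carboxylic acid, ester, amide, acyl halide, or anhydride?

aldehyde

The carbonyl is in the OHC segment: terminal –CHO: carbonyl C bonded to H and C → aldehyde.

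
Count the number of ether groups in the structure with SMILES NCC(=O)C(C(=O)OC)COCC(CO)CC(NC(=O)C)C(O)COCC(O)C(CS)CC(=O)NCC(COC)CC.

–NH2 on an sp³ carbon with no adjacent C=O → amine.
–C(=O)– with carbon on both sides → ketone.
pendant –COOCH3: carbonyl C bonded to C and –OCH3 → ester.
C–O–C with sp³ carbons on both sides and no adjacent C=O → ether.
pendant –CH2OH on an sp³ backbone C → alcohol.
pendant –NHC(=O)CH3: N bonded to a carbonyl → amide (not amine).
–OH on an sp³ carbon → alcohol (secondary).
C–O–C with sp³ carbons on both sides and no adjacent C=O → ether.
–OH on an sp³ carbon → alcohol (secondary).
pendant –CH2SH → thiol.
–C(=O)–N– linkage → amide (the N is not an amine).
pendant –CH2OCH3: C–O–C linkage → ether.
Ether appears at: CH2OCH2, CH2OCH2, CH(CH2OCH3) → 3.

3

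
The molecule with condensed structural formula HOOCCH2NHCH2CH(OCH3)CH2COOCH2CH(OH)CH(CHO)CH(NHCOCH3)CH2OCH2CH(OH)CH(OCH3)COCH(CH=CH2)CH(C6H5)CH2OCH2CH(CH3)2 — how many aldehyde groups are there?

1

–COOH: carbonyl C bonded to –OH and C → carboxylic acid (the –OH is not a separate alcohol).
C–N–C with sp³ carbons and no adjacent C=O → amine (secondary).
pendant –OCH3: C–O–C with sp³ C, no adjacent C=O → ether.
–C(=O)–O–C with C on the carbonyl side → ester.
–OH on an sp³ carbon → alcohol (secondary).
pendant –CHO: carbonyl C bonded to C and H → aldehyde.
pendant –NHC(=O)CH3: N bonded to a carbonyl → amide (not amine).
C–O–C with sp³ carbons on both sides and no adjacent C=O → ether.
–OH on an sp³ carbon → alcohol (secondary).
pendant –OCH3: C–O–C with sp³ C, no adjacent C=O → ether.
–C(=O)– with carbon on both sides → ketone.
pendant –CH=CH2: C=C double bond → alkene.
pendant –C6H5: benzene ring → arene.
C–O–C with sp³ carbons on both sides and no adjacent C=O → ether.
Aldehyde appears at: CH(CHO) → 1.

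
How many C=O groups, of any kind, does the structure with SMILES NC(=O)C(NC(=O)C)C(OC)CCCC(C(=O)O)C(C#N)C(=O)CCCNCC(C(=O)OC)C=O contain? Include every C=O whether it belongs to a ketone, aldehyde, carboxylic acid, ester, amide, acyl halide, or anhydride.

6

H2NCO: amide, 1 C=O (running total 1).
CH(NHCOCH3): amide, 1 C=O (running total 2).
CH(COOH): carboxylic acid, 1 C=O (running total 3).
CO: ketone, 1 C=O (running total 4).
CH(COOCH3): ester, 1 C=O (running total 5).
CHO: aldehyde, 1 C=O (running total 6).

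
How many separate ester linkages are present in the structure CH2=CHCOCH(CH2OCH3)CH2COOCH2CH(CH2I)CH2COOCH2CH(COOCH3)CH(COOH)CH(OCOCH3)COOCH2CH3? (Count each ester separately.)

Working along the chain:
  CH2=CH: C=C double bond → alkene.
  CO: –C(=O)– with carbon on both sides → ketone.
  CH(CH2OCH3): pendant –CH2OCH3: C–O–C linkage → ether.
  CH2COOCH2: –C(=O)–O–C with C on the carbonyl side → ester.
  CH(CH2I): pendant –CH2X: halogen on sp³ carbon → alkyl halide.
  CH2COOCH2: –C(=O)–O–C with C on the carbonyl side → ester.
  CH(COOCH3): pendant –COOCH3: carbonyl C bonded to C and –OCH3 → ester.
  CH(COOH): pendant –COOH: carbonyl C bonded to C and –OH → carboxylic acid.
  CH(OCOCH3): pendant –OC(=O)CH3: an acyloxy group → ester.
  COOCH2CH3: –C(=O)OCH2CH3: carbonyl C bonded to C and to –OEt → ester.
Ester appears at: CH2COOCH2, CH2COOCH2, CH(COOCH3), CH(OCOCH3), COOCH2CH3 → 5.

5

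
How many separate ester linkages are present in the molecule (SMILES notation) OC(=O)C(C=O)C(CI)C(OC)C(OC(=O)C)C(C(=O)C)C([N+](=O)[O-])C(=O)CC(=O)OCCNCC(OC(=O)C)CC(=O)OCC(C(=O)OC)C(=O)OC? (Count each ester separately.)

–COOH: carbonyl C bonded to –OH and C → carboxylic acid (the –OH is not a separate alcohol).
pendant –CHO: carbonyl C bonded to C and H → aldehyde.
pendant –CH2X: halogen on sp³ carbon → alkyl halide.
pendant –OCH3: C–O–C with sp³ C, no adjacent C=O → ether.
pendant –OC(=O)CH3: an acyloxy group → ester.
pendant –COCH3: carbonyl C bonded to two carbons → ketone.
–NO2 on an sp³ carbon → nitro (the N=O is not a carbonyl).
–C(=O)– with carbon on both sides → ketone.
–C(=O)–O–C with C on the carbonyl side → ester.
C–N–C with sp³ carbons and no adjacent C=O → amine (secondary).
pendant –OC(=O)CH3: an acyloxy group → ester.
–C(=O)–O–C with C on the carbonyl side → ester.
pendant –COOCH3: carbonyl C bonded to C and –OCH3 → ester.
–C(=O)OCH3: carbonyl C bonded to C and to –OCH3 → ester (not ketone + ether).
Ester appears at: CH(OCOCH3), CH2COOCH2, CH(OCOCH3), CH2COOCH2, CH(COOCH3), COOCH3 → 6.

6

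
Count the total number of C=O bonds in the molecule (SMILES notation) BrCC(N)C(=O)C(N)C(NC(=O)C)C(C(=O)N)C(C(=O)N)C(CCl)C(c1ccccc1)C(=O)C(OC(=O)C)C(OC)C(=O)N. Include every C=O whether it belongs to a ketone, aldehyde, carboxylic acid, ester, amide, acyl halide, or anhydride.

7

CO: ketone, 1 C=O (running total 1).
CH(NHCOCH3): amide, 1 C=O (running total 2).
CH(CONH2): amide, 1 C=O (running total 3).
CH(CONH2): amide, 1 C=O (running total 4).
CO: ketone, 1 C=O (running total 5).
CH(OCOCH3): ester, 1 C=O (running total 6).
CONH2: amide, 1 C=O (running total 7).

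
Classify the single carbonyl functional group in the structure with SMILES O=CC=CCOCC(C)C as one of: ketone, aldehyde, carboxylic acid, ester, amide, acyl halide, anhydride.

The carbonyl is in the OHC segment: terminal –CHO: carbonyl C bonded to H and C → aldehyde.

aldehyde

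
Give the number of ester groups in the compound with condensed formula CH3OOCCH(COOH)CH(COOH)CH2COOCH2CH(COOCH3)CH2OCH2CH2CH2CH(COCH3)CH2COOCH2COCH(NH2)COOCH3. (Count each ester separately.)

Working along the chain:
  CH3OOC: CH3O–C(=O)–: carbonyl C bonded to C and to –OCH3 → ester (not ketone + ether).
  CH(COOH): pendant –COOH: carbonyl C bonded to C and –OH → carboxylic acid.
  CH(COOH): pendant –COOH: carbonyl C bonded to C and –OH → carboxylic acid.
  CH2COOCH2: –C(=O)–O–C with C on the carbonyl side → ester.
  CH(COOCH3): pendant –COOCH3: carbonyl C bonded to C and –OCH3 → ester.
  CH2OCH2: C–O–C with sp³ carbons on both sides and no adjacent C=O → ether.
  CH(COCH3): pendant –COCH3: carbonyl C bonded to two carbons → ketone.
  CH2COOCH2: –C(=O)–O–C with C on the carbonyl side → ester.
  CO: –C(=O)– with carbon on both sides → ketone.
  CH(NH2): –NH2 on an sp³ carbon with no adjacent C=O → amine.
  COOCH3: –C(=O)OCH3: carbonyl C bonded to C and to –OCH3 → ester (not ketone + ether).
Ester appears at: CH3OOC, CH2COOCH2, CH(COOCH3), CH2COOCH2, COOCH3 → 5.

5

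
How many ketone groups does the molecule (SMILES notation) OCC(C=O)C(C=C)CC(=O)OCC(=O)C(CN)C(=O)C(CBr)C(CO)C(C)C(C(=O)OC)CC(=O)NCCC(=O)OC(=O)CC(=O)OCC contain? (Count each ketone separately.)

2

HO– on an sp³ carbon → alcohol.
pendant –CHO: carbonyl C bonded to C and H → aldehyde.
pendant –CH=CH2: C=C double bond → alkene.
–C(=O)–O–C with C on the carbonyl side → ester.
–C(=O)– with carbon on both sides → ketone.
pendant –CH2NH2: N on sp³ C, no adjacent C=O → amine.
–C(=O)– with carbon on both sides → ketone.
pendant –CH2X: halogen on sp³ carbon → alkyl halide.
pendant –CH2OH on an sp³ backbone C → alcohol.
pendant –COOCH3: carbonyl C bonded to C and –OCH3 → ester.
–C(=O)–N– linkage → amide (the N is not an amine).
two acyl groups sharing one oxygen, –C(=O)–O–C(=O)– → anhydride.
–C(=O)OCH2CH3: carbonyl C bonded to C and to –OEt → ester.
Ketone appears at: CO, CO → 2.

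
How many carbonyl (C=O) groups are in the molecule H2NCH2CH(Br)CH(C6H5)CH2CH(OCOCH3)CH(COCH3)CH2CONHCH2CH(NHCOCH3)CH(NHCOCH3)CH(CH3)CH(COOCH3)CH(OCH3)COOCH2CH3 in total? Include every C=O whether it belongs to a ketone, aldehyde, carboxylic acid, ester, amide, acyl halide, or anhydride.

CH(OCOCH3): ester, 1 C=O (running total 1).
CH(COCH3): ketone, 1 C=O (running total 2).
CH2CONHCH2: amide, 1 C=O (running total 3).
CH(NHCOCH3): amide, 1 C=O (running total 4).
CH(NHCOCH3): amide, 1 C=O (running total 5).
CH(COOCH3): ester, 1 C=O (running total 6).
COOCH2CH3: ester, 1 C=O (running total 7).

7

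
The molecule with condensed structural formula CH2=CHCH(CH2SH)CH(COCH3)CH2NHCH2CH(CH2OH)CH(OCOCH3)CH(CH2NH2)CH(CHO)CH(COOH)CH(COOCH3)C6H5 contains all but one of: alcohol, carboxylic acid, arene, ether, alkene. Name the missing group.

alkene: present (CH2=CH — C=C double bond → alkene).
arene: present (C6H5 — –C6H5 phenyl ring → arene).
alcohol: present (CH(CH2OH) — pendant –CH2OH on an sp³ backbone C → alcohol).
carboxylic acid: present (CH(COOH) — pendant –COOH: carbonyl C bonded to C and –OH → carboxylic acid).
ether: absent. In each of CH(OCOCH3) and CH(COOCH3), the C–O–C oxygen is adjacent to a C=O, so it belongs to an ester, not an ether.

ether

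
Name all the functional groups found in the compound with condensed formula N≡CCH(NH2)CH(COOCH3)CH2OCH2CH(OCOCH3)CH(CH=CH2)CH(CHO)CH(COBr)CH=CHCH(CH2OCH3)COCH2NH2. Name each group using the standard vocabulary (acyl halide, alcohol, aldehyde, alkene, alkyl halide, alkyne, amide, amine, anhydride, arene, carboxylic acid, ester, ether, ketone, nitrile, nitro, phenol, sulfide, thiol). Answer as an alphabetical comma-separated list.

acyl halide, aldehyde, alkene, amine, ester, ether, ketone, nitrile

N≡C–: carbon triple-bonded to nitrogen → nitrile.
–NH2 on an sp³ carbon with no adjacent C=O → amine.
pendant –COOCH3: carbonyl C bonded to C and –OCH3 → ester.
C–O–C with sp³ carbons on both sides and no adjacent C=O → ether.
pendant –OC(=O)CH3: an acyloxy group → ester.
pendant –CH=CH2: C=C double bond → alkene.
pendant –CHO: carbonyl C bonded to C and H → aldehyde.
pendant –C(=O)X: carbonyl C bonded to C and halogen → acyl halide.
C=C double bond → alkene.
pendant –CH2OCH3: C–O–C linkage → ether.
–C(=O)– with carbon on both sides → ketone.
–NH2 on an sp³ carbon with no adjacent C=O → amine.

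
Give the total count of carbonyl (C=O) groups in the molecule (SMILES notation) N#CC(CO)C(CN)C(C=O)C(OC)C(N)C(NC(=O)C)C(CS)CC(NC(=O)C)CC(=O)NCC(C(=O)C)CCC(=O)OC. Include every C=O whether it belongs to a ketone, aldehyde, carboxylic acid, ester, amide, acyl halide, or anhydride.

6

CH(CHO): aldehyde, 1 C=O (running total 1).
CH(NHCOCH3): amide, 1 C=O (running total 2).
CH(NHCOCH3): amide, 1 C=O (running total 3).
CH2CONHCH2: amide, 1 C=O (running total 4).
CH(COCH3): ketone, 1 C=O (running total 5).
COOCH3: ester, 1 C=O (running total 6).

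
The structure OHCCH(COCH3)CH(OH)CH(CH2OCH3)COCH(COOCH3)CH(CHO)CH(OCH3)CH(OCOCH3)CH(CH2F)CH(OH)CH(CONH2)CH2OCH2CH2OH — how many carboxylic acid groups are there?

Working along the chain:
  OHC: terminal –CHO: carbonyl C bonded to H and C → aldehyde.
  CH(COCH3): pendant –COCH3: carbonyl C bonded to two carbons → ketone.
  CH(OH): –OH on an sp³ carbon → alcohol (secondary).
  CH(CH2OCH3): pendant –CH2OCH3: C–O–C linkage → ether.
  CO: –C(=O)– with carbon on both sides → ketone.
  CH(COOCH3): pendant –COOCH3: carbonyl C bonded to C and –OCH3 → ester.
  CH(CHO): pendant –CHO: carbonyl C bonded to C and H → aldehyde.
  CH(OCH3): pendant –OCH3: C–O–C with sp³ C, no adjacent C=O → ether.
  CH(OCOCH3): pendant –OC(=O)CH3: an acyloxy group → ester.
  CH(CH2F): pendant –CH2X: halogen on sp³ carbon → alkyl halide.
  CH(OH): –OH on an sp³ carbon → alcohol (secondary).
  CH(CONH2): pendant –CONH2: carbonyl C bonded to C and N → amide.
  CH2OCH2: C–O–C with sp³ carbons on both sides and no adjacent C=O → ether.
  CH2OH: –OH on an sp³ carbon → alcohol.
No segment is a carboxylic acid: OHC is aldehyde, not carboxylic acid; CH(OH) is alcohol, not carboxylic acid; CH(COOCH3) is ester, not carboxylic acid. → 0.

0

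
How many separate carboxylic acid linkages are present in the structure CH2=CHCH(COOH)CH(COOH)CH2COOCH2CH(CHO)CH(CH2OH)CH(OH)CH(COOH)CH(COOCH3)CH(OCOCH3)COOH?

Reading the structure from left to right:
  CH2=CH: C=C double bond → alkene.
  CH(COOH): pendant –COOH: carbonyl C bonded to C and –OH → carboxylic acid.
  CH(COOH): pendant –COOH: carbonyl C bonded to C and –OH → carboxylic acid.
  CH2COOCH2: –C(=O)–O–C with C on the carbonyl side → ester.
  CH(CHO): pendant –CHO: carbonyl C bonded to C and H → aldehyde.
  CH(CH2OH): pendant –CH2OH on an sp³ backbone C → alcohol.
  CH(OH): –OH on an sp³ carbon → alcohol (secondary).
  CH(COOH): pendant –COOH: carbonyl C bonded to C and –OH → carboxylic acid.
  CH(COOCH3): pendant –COOCH3: carbonyl C bonded to C and –OCH3 → ester.
  CH(OCOCH3): pendant –OC(=O)CH3: an acyloxy group → ester.
  COOH: –COOH: carbonyl C bonded to –OH and C → carboxylic acid (the –OH is not a separate alcohol).
Carboxylic acid appears at: CH(COOH), CH(COOH), CH(COOH), COOH → 4.

4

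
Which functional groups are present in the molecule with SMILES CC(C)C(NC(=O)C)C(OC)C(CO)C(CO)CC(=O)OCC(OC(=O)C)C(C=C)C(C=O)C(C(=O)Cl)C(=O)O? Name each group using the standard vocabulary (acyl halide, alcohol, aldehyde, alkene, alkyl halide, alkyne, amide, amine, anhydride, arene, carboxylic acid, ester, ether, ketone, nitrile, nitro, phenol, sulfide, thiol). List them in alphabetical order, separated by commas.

acyl halide, alcohol, aldehyde, alkene, amide, carboxylic acid, ester, ether

Reading the structure from left to right:
  CH(NHCOCH3): pendant –NHC(=O)CH3: N bonded to a carbonyl → amide (not amine).
  CH(OCH3): pendant –OCH3: C–O–C with sp³ C, no adjacent C=O → ether.
  CH(CH2OH): pendant –CH2OH on an sp³ backbone C → alcohol.
  CH(CH2OH): pendant –CH2OH on an sp³ backbone C → alcohol.
  CH2COOCH2: –C(=O)–O–C with C on the carbonyl side → ester.
  CH(OCOCH3): pendant –OC(=O)CH3: an acyloxy group → ester.
  CH(CH=CH2): pendant –CH=CH2: C=C double bond → alkene.
  CH(CHO): pendant –CHO: carbonyl C bonded to C and H → aldehyde.
  CH(COCl): pendant –C(=O)X: carbonyl C bonded to C and halogen → acyl halide.
  COOH: –COOH: carbonyl C bonded to –OH and C → carboxylic acid (the –OH is not a separate alcohol).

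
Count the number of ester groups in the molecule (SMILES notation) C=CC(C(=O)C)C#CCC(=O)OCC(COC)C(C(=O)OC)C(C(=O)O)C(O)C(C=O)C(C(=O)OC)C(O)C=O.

3

C=C double bond → alkene.
pendant –COCH3: carbonyl C bonded to two carbons → ketone.
C≡C triple bond → alkyne.
–C(=O)–O–C with C on the carbonyl side → ester.
pendant –CH2OCH3: C–O–C linkage → ether.
pendant –COOCH3: carbonyl C bonded to C and –OCH3 → ester.
pendant –COOH: carbonyl C bonded to C and –OH → carboxylic acid.
–OH on an sp³ carbon → alcohol (secondary).
pendant –CHO: carbonyl C bonded to C and H → aldehyde.
pendant –COOCH3: carbonyl C bonded to C and –OCH3 → ester.
–OH on an sp³ carbon → alcohol (secondary).
terminal –CHO: carbonyl C bonded to H and C → aldehyde.
Ester appears at: CH2COOCH2, CH(COOCH3), CH(COOCH3) → 3.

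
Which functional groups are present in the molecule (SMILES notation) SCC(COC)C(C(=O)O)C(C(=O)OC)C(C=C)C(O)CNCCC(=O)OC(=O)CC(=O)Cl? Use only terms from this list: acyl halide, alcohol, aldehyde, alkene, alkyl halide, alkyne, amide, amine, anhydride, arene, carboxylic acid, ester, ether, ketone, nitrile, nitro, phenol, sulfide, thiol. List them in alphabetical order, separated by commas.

acyl halide, alcohol, alkene, amine, anhydride, carboxylic acid, ester, ether, thiol

Working along the chain:
  HSCH2: –SH on an sp³ carbon → thiol.
  CH(CH2OCH3): pendant –CH2OCH3: C–O–C linkage → ether.
  CH(COOH): pendant –COOH: carbonyl C bonded to C and –OH → carboxylic acid.
  CH(COOCH3): pendant –COOCH3: carbonyl C bonded to C and –OCH3 → ester.
  CH(CH=CH2): pendant –CH=CH2: C=C double bond → alkene.
  CH(OH): –OH on an sp³ carbon → alcohol (secondary).
  CH2NHCH2: C–N–C with sp³ carbons and no adjacent C=O → amine (secondary).
  CH2CO-O-COCH2: two acyl groups sharing one oxygen, –C(=O)–O–C(=O)– → anhydride.
  COCl: –C(=O)Cl: carbonyl C bonded to C and to a halogen → acyl halide (not alkyl halide).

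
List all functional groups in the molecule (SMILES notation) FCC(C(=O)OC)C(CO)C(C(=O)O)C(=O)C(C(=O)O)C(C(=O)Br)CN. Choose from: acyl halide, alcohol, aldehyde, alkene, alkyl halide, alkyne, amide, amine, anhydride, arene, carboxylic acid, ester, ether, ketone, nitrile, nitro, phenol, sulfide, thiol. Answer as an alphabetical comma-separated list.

acyl halide, alcohol, alkyl halide, amine, carboxylic acid, ester, ketone

halogen on an sp³ carbon → alkyl halide.
pendant –COOCH3: carbonyl C bonded to C and –OCH3 → ester.
pendant –CH2OH on an sp³ backbone C → alcohol.
pendant –COOH: carbonyl C bonded to C and –OH → carboxylic acid.
–C(=O)– with carbon on both sides → ketone.
pendant –COOH: carbonyl C bonded to C and –OH → carboxylic acid.
pendant –C(=O)X: carbonyl C bonded to C and halogen → acyl halide.
–NH2 on an sp³ carbon with no adjacent C=O → amine.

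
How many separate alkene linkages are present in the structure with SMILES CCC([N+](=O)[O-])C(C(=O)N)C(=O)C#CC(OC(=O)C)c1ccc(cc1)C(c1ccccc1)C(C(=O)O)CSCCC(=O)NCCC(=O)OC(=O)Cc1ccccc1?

0

Reading the structure from left to right:
  CH(NO2): –NO2 on an sp³ carbon → nitro (the N=O is not a carbonyl).
  CH(CONH2): pendant –CONH2: carbonyl C bonded to C and N → amide.
  CO: –C(=O)– with carbon on both sides → ketone.
  C≡C: C≡C triple bond → alkyne.
  CH(OCOCH3): pendant –OC(=O)CH3: an acyloxy group → ester.
  C6H4: para-disubstituted benzene ring → arene.
  CH(C6H5): pendant –C6H5: benzene ring → arene.
  CH(COOH): pendant –COOH: carbonyl C bonded to C and –OH → carboxylic acid.
  CH2SCH2: C–S–C linkage → sulfide (thioether).
  CH2CONHCH2: –C(=O)–N– linkage → amide (the N is not an amine).
  CH2CO-O-COCH2: two acyl groups sharing one oxygen, –C(=O)–O–C(=O)– → anhydride.
  C6H5: –C6H5 phenyl ring → arene.
No segment is a alkene: C≡C is alkyne, not alkene; C6H4 is arene, not alkene; CH(C6H5) is arene, not alkene. → 0.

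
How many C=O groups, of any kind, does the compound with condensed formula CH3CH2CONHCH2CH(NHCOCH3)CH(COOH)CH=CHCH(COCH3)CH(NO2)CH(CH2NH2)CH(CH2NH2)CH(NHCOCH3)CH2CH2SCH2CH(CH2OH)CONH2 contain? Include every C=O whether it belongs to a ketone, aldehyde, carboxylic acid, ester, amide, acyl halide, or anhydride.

6

CH2CONHCH2: amide, 1 C=O (running total 1).
CH(NHCOCH3): amide, 1 C=O (running total 2).
CH(COOH): carboxylic acid, 1 C=O (running total 3).
CH(COCH3): ketone, 1 C=O (running total 4).
CH(NHCOCH3): amide, 1 C=O (running total 5).
CONH2: amide, 1 C=O (running total 6).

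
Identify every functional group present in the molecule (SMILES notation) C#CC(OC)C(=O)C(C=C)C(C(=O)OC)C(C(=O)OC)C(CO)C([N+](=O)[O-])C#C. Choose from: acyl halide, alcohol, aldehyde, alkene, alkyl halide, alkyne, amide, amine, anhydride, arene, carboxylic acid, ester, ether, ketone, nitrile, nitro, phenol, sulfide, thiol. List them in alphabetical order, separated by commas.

alcohol, alkene, alkyne, ester, ether, ketone, nitro

Working along the chain:
  HC≡C: C≡C triple bond → alkyne.
  CH(OCH3): pendant –OCH3: C–O–C with sp³ C, no adjacent C=O → ether.
  CO: –C(=O)– with carbon on both sides → ketone.
  CH(CH=CH2): pendant –CH=CH2: C=C double bond → alkene.
  CH(COOCH3): pendant –COOCH3: carbonyl C bonded to C and –OCH3 → ester.
  CH(COOCH3): pendant –COOCH3: carbonyl C bonded to C and –OCH3 → ester.
  CH(CH2OH): pendant –CH2OH on an sp³ backbone C → alcohol.
  CH(NO2): –NO2 on an sp³ carbon → nitro (the N=O is not a carbonyl).
  C≡CH: C≡C triple bond → alkyne.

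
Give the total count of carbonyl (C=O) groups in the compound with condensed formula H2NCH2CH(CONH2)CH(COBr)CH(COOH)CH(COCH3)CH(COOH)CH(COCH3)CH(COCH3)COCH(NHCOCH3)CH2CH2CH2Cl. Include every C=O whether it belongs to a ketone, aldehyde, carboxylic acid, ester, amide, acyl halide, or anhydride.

CH(CONH2): amide, 1 C=O (running total 1).
CH(COBr): acyl halide, 1 C=O (running total 2).
CH(COOH): carboxylic acid, 1 C=O (running total 3).
CH(COCH3): ketone, 1 C=O (running total 4).
CH(COOH): carboxylic acid, 1 C=O (running total 5).
CH(COCH3): ketone, 1 C=O (running total 6).
CH(COCH3): ketone, 1 C=O (running total 7).
CO: ketone, 1 C=O (running total 8).
CH(NHCOCH3): amide, 1 C=O (running total 9).

9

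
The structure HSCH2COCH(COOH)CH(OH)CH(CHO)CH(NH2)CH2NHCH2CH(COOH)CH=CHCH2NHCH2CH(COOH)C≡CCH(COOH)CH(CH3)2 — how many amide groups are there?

0

Taking each segment in turn:
  HSCH2: –SH on an sp³ carbon → thiol.
  CO: –C(=O)– with carbon on both sides → ketone.
  CH(COOH): pendant –COOH: carbonyl C bonded to C and –OH → carboxylic acid.
  CH(OH): –OH on an sp³ carbon → alcohol (secondary).
  CH(CHO): pendant –CHO: carbonyl C bonded to C and H → aldehyde.
  CH(NH2): –NH2 on an sp³ carbon with no adjacent C=O → amine.
  CH2NHCH2: C–N–C with sp³ carbons and no adjacent C=O → amine (secondary).
  CH(COOH): pendant –COOH: carbonyl C bonded to C and –OH → carboxylic acid.
  CH=CH: C=C double bond → alkene.
  CH2NHCH2: C–N–C with sp³ carbons and no adjacent C=O → amine (secondary).
  CH(COOH): pendant –COOH: carbonyl C bonded to C and –OH → carboxylic acid.
  C≡C: C≡C triple bond → alkyne.
  CH(COOH): pendant –COOH: carbonyl C bonded to C and –OH → carboxylic acid.
No segment is a amide: CH(NH2) is amine, not amide; CH2NHCH2 is amine, not amide; CH2NHCH2 is amine, not amide. → 0.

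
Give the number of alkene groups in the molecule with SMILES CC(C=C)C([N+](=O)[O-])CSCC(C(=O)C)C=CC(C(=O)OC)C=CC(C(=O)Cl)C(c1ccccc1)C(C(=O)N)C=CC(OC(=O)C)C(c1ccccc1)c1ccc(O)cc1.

Working along the chain:
  CH(CH=CH2): pendant –CH=CH2: C=C double bond → alkene.
  CH(NO2): –NO2 on an sp³ carbon → nitro (the N=O is not a carbonyl).
  CH2SCH2: C–S–C linkage → sulfide (thioether).
  CH(COCH3): pendant –COCH3: carbonyl C bonded to two carbons → ketone.
  CH=CH: C=C double bond → alkene.
  CH(COOCH3): pendant –COOCH3: carbonyl C bonded to C and –OCH3 → ester.
  CH=CH: C=C double bond → alkene.
  CH(COCl): pendant –C(=O)X: carbonyl C bonded to C and halogen → acyl halide.
  CH(C6H5): pendant –C6H5: benzene ring → arene.
  CH(CONH2): pendant –CONH2: carbonyl C bonded to C and N → amide.
  CH=CH: C=C double bond → alkene.
  CH(OCOCH3): pendant –OC(=O)CH3: an acyloxy group → ester.
  CH(C6H5): pendant –C6H5: benzene ring → arene.
  C6H4OH: –OH attached directly to an aromatic ring → phenol (not alcohol); the ring itself is an arene.
Alkene appears at: CH(CH=CH2), CH=CH, CH=CH, CH=CH → 4.

4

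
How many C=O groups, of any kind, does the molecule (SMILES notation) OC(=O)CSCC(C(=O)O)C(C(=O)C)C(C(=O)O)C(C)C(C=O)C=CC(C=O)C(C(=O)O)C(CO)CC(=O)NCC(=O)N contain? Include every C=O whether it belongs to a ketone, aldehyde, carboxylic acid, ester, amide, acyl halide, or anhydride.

HOOC: carboxylic acid, 1 C=O (running total 1).
CH(COOH): carboxylic acid, 1 C=O (running total 2).
CH(COCH3): ketone, 1 C=O (running total 3).
CH(COOH): carboxylic acid, 1 C=O (running total 4).
CH(CHO): aldehyde, 1 C=O (running total 5).
CH(CHO): aldehyde, 1 C=O (running total 6).
CH(COOH): carboxylic acid, 1 C=O (running total 7).
CH2CONHCH2: amide, 1 C=O (running total 8).
CONH2: amide, 1 C=O (running total 9).

9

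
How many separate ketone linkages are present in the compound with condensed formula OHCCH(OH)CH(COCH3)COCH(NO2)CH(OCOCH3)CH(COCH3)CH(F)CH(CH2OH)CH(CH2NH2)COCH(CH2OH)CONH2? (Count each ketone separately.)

4

Working along the chain:
  OHC: terminal –CHO: carbonyl C bonded to H and C → aldehyde.
  CH(OH): –OH on an sp³ carbon → alcohol (secondary).
  CH(COCH3): pendant –COCH3: carbonyl C bonded to two carbons → ketone.
  CO: –C(=O)– with carbon on both sides → ketone.
  CH(NO2): –NO2 on an sp³ carbon → nitro (the N=O is not a carbonyl).
  CH(OCOCH3): pendant –OC(=O)CH3: an acyloxy group → ester.
  CH(COCH3): pendant –COCH3: carbonyl C bonded to two carbons → ketone.
  CH(F): halogen on an sp³ carbon → alkyl halide.
  CH(CH2OH): pendant –CH2OH on an sp³ backbone C → alcohol.
  CH(CH2NH2): pendant –CH2NH2: N on sp³ C, no adjacent C=O → amine.
  CO: –C(=O)– with carbon on both sides → ketone.
  CH(CH2OH): pendant –CH2OH on an sp³ backbone C → alcohol.
  CONH2: –C(=O)NH2: carbonyl C bonded to C and to N → amide (the N is not a separate amine).
Ketone appears at: CH(COCH3), CO, CH(COCH3), CO → 4.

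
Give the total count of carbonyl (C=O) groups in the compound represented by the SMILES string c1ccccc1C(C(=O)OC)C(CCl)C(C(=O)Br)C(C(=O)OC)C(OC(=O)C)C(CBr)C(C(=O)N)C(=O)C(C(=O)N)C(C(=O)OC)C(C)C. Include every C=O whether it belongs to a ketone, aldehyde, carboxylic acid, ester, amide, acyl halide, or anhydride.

CH(COOCH3): ester, 1 C=O (running total 1).
CH(COBr): acyl halide, 1 C=O (running total 2).
CH(COOCH3): ester, 1 C=O (running total 3).
CH(OCOCH3): ester, 1 C=O (running total 4).
CH(CONH2): amide, 1 C=O (running total 5).
CO: ketone, 1 C=O (running total 6).
CH(CONH2): amide, 1 C=O (running total 7).
CH(COOCH3): ester, 1 C=O (running total 8).

8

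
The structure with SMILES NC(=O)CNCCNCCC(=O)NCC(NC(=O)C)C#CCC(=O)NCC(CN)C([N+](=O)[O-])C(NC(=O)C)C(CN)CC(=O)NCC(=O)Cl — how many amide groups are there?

Taking each segment in turn:
  H2NCO: –C(=O)NH2: carbonyl C bonded to C and to N → amide (the N is not a separate amine).
  CH2NHCH2: C–N–C with sp³ carbons and no adjacent C=O → amine (secondary).
  CH2NHCH2: C–N–C with sp³ carbons and no adjacent C=O → amine (secondary).
  CH2CONHCH2: –C(=O)–N– linkage → amide (the N is not an amine).
  CH(NHCOCH3): pendant –NHC(=O)CH3: N bonded to a carbonyl → amide (not amine).
  C≡C: C≡C triple bond → alkyne.
  CH2CONHCH2: –C(=O)–N– linkage → amide (the N is not an amine).
  CH(CH2NH2): pendant –CH2NH2: N on sp³ C, no adjacent C=O → amine.
  CH(NO2): –NO2 on an sp³ carbon → nitro (the N=O is not a carbonyl).
  CH(NHCOCH3): pendant –NHC(=O)CH3: N bonded to a carbonyl → amide (not amine).
  CH(CH2NH2): pendant –CH2NH2: N on sp³ C, no adjacent C=O → amine.
  CH2CONHCH2: –C(=O)–N– linkage → amide (the N is not an amine).
  COCl: –C(=O)Cl: carbonyl C bonded to C and to a halogen → acyl halide (not alkyl halide).
Amide appears at: H2NCO, CH2CONHCH2, CH(NHCOCH3), CH2CONHCH2, CH(NHCOCH3), CH2CONHCH2 → 6.

6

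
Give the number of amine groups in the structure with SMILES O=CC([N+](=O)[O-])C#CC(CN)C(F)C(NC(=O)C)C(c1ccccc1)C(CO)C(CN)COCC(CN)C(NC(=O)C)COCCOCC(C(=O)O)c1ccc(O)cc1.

3

Taking each segment in turn:
  OHC: terminal –CHO: carbonyl C bonded to H and C → aldehyde.
  CH(NO2): –NO2 on an sp³ carbon → nitro (the N=O is not a carbonyl).
  C≡C: C≡C triple bond → alkyne.
  CH(CH2NH2): pendant –CH2NH2: N on sp³ C, no adjacent C=O → amine.
  CH(F): halogen on an sp³ carbon → alkyl halide.
  CH(NHCOCH3): pendant –NHC(=O)CH3: N bonded to a carbonyl → amide (not amine).
  CH(C6H5): pendant –C6H5: benzene ring → arene.
  CH(CH2OH): pendant –CH2OH on an sp³ backbone C → alcohol.
  CH(CH2NH2): pendant –CH2NH2: N on sp³ C, no adjacent C=O → amine.
  CH2OCH2: C–O–C with sp³ carbons on both sides and no adjacent C=O → ether.
  CH(CH2NH2): pendant –CH2NH2: N on sp³ C, no adjacent C=O → amine.
  CH(NHCOCH3): pendant –NHC(=O)CH3: N bonded to a carbonyl → amide (not amine).
  CH2OCH2: C–O–C with sp³ carbons on both sides and no adjacent C=O → ether.
  CH2OCH2: C–O–C with sp³ carbons on both sides and no adjacent C=O → ether.
  CH(COOH): pendant –COOH: carbonyl C bonded to C and –OH → carboxylic acid.
  C6H4OH: –OH attached directly to an aromatic ring → phenol (not alcohol); the ring itself is an arene.
Amine appears at: CH(CH2NH2), CH(CH2NH2), CH(CH2NH2) → 3.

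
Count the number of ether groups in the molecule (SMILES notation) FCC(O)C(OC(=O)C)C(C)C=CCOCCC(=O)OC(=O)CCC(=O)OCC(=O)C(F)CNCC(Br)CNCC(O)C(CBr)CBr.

1

Taking each segment in turn:
  FCH2: halogen on an sp³ carbon → alkyl halide.
  CH(OH): –OH on an sp³ carbon → alcohol (secondary).
  CH(OCOCH3): pendant –OC(=O)CH3: an acyloxy group → ester.
  CH=CH: C=C double bond → alkene.
  CH2OCH2: C–O–C with sp³ carbons on both sides and no adjacent C=O → ether.
  CH2CO-O-COCH2: two acyl groups sharing one oxygen, –C(=O)–O–C(=O)– → anhydride.
  CH2COOCH2: –C(=O)–O–C with C on the carbonyl side → ester.
  CO: –C(=O)– with carbon on both sides → ketone.
  CH(F): halogen on an sp³ carbon → alkyl halide.
  CH2NHCH2: C–N–C with sp³ carbons and no adjacent C=O → amine (secondary).
  CH(Br): halogen on an sp³ carbon → alkyl halide.
  CH2NHCH2: C–N–C with sp³ carbons and no adjacent C=O → amine (secondary).
  CH(OH): –OH on an sp³ carbon → alcohol (secondary).
  CH(CH2Br): pendant –CH2X: halogen on sp³ carbon → alkyl halide.
  CH2Br: halogen on an sp³ carbon → alkyl halide.
Ether appears at: CH2OCH2 → 1.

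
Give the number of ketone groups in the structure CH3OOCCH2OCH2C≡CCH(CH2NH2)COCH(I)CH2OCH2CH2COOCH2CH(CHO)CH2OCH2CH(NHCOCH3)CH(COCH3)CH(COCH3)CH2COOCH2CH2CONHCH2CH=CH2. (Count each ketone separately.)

Reading the structure from left to right:
  CH3OOC: CH3O–C(=O)–: carbonyl C bonded to C and to –OCH3 → ester (not ketone + ether).
  CH2OCH2: C–O–C with sp³ carbons on both sides and no adjacent C=O → ether.
  C≡C: C≡C triple bond → alkyne.
  CH(CH2NH2): pendant –CH2NH2: N on sp³ C, no adjacent C=O → amine.
  CO: –C(=O)– with carbon on both sides → ketone.
  CH(I): halogen on an sp³ carbon → alkyl halide.
  CH2OCH2: C–O–C with sp³ carbons on both sides and no adjacent C=O → ether.
  CH2COOCH2: –C(=O)–O–C with C on the carbonyl side → ester.
  CH(CHO): pendant –CHO: carbonyl C bonded to C and H → aldehyde.
  CH2OCH2: C–O–C with sp³ carbons on both sides and no adjacent C=O → ether.
  CH(NHCOCH3): pendant –NHC(=O)CH3: N bonded to a carbonyl → amide (not amine).
  CH(COCH3): pendant –COCH3: carbonyl C bonded to two carbons → ketone.
  CH(COCH3): pendant –COCH3: carbonyl C bonded to two carbons → ketone.
  CH2COOCH2: –C(=O)–O–C with C on the carbonyl side → ester.
  CH2CONHCH2: –C(=O)–N– linkage → amide (the N is not an amine).
  CH=CH2: C=C double bond → alkene.
Ketone appears at: CO, CH(COCH3), CH(COCH3) → 3.

3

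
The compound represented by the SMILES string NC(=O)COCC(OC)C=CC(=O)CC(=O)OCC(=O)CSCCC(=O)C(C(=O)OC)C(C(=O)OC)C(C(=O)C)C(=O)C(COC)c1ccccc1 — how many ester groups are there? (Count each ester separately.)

Taking each segment in turn:
  H2NCO: –C(=O)NH2: carbonyl C bonded to C and to N → amide (the N is not a separate amine).
  CH2OCH2: C–O–C with sp³ carbons on both sides and no adjacent C=O → ether.
  CH(OCH3): pendant –OCH3: C–O–C with sp³ C, no adjacent C=O → ether.
  CH=CH: C=C double bond → alkene.
  CO: –C(=O)– with carbon on both sides → ketone.
  CH2COOCH2: –C(=O)–O–C with C on the carbonyl side → ester.
  CO: –C(=O)– with carbon on both sides → ketone.
  CH2SCH2: C–S–C linkage → sulfide (thioether).
  CO: –C(=O)– with carbon on both sides → ketone.
  CH(COOCH3): pendant –COOCH3: carbonyl C bonded to C and –OCH3 → ester.
  CH(COOCH3): pendant –COOCH3: carbonyl C bonded to C and –OCH3 → ester.
  CH(COCH3): pendant –COCH3: carbonyl C bonded to two carbons → ketone.
  CO: –C(=O)– with carbon on both sides → ketone.
  CH(CH2OCH3): pendant –CH2OCH3: C–O–C linkage → ether.
  C6H5: –C6H5 phenyl ring → arene.
Ester appears at: CH2COOCH2, CH(COOCH3), CH(COOCH3) → 3.

3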